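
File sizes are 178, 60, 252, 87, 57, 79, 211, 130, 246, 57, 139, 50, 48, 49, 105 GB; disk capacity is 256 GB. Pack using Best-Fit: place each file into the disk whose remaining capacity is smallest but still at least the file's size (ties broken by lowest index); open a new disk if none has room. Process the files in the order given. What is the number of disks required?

Put 178 GB in disk 1; 78 GB remain.
Put 60 GB in disk 1; 18 GB remain.
Put 252 GB in disk 2; 4 GB remain.
Put 87 GB in disk 3; 169 GB remain.
Put 57 GB in disk 3; 112 GB remain.
Put 79 GB in disk 3; 33 GB remain.
Put 211 GB in disk 4; 45 GB remain.
Put 130 GB in disk 5; 126 GB remain.
Put 246 GB in disk 6; 10 GB remain.
Put 57 GB in disk 5; 69 GB remain.
Put 139 GB in disk 7; 117 GB remain.
Put 50 GB in disk 5; 19 GB remain.
Put 48 GB in disk 7; 69 GB remain.
Put 49 GB in disk 7; 20 GB remain.
Put 105 GB in disk 8; 151 GB remain.
Final disks: [178,60] [252] [87,57,79] [211] [130,57,50] [246] [139,48,49] [105].

8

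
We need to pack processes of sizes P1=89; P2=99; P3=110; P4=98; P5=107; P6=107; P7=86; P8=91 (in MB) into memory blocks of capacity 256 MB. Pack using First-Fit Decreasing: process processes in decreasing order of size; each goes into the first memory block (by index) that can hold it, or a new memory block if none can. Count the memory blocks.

4 memory blocks

Sorted descending: 110, 107, 107, 99, 98, 91, 89, 86.
Put 110 MB in memory block 1; 146 MB remain.
Put 107 MB in memory block 1; 39 MB remain.
Put 107 MB in memory block 2; 149 MB remain.
Put 99 MB in memory block 2; 50 MB remain.
Put 98 MB in memory block 3; 158 MB remain.
Put 91 MB in memory block 3; 67 MB remain.
Put 89 MB in memory block 4; 167 MB remain.
Put 86 MB in memory block 4; 81 MB remain.
Final memory blocks: [110,107] [107,99] [98,91] [89,86].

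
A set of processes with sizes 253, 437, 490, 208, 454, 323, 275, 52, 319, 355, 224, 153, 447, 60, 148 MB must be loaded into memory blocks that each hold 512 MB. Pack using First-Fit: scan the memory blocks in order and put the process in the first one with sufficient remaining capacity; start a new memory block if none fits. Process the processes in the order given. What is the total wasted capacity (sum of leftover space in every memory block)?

253 MB → memory block 1 (remaining 259 MB)
437 MB → memory block 2 (remaining 75 MB)
490 MB → memory block 3 (remaining 22 MB)
208 MB → memory block 1 (remaining 51 MB)
454 MB → memory block 4 (remaining 58 MB)
323 MB → memory block 5 (remaining 189 MB)
275 MB → memory block 6 (remaining 237 MB)
52 MB → memory block 2 (remaining 23 MB)
319 MB → memory block 7 (remaining 193 MB)
355 MB → memory block 8 (remaining 157 MB)
224 MB → memory block 6 (remaining 13 MB)
153 MB → memory block 5 (remaining 36 MB)
447 MB → memory block 9 (remaining 65 MB)
60 MB → memory block 7 (remaining 133 MB)
148 MB → memory block 8 (remaining 9 MB)
9 memory blocks × 512 MB = 4608 MB; used 4198 MB; unused 410 MB.

410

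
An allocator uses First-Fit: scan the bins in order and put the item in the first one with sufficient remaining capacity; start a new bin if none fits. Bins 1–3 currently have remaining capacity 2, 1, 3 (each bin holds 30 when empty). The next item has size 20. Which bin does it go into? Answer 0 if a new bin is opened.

No bin has ≥ 20 free, so a new bin is opened.

0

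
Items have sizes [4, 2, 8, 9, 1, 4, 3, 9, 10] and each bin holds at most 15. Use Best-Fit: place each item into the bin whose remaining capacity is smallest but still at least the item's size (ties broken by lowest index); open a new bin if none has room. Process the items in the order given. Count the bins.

bin 1: place 4, 11 left
bin 1: place 2, 9 left
bin 1: place 8, 1 left
bin 2: place 9, 6 left
bin 1: place 1, 0 left
bin 2: place 4, 2 left
bin 3: place 3, 12 left
bin 3: place 9, 3 left
bin 4: place 10, 5 left
Final bins: [4,2,8,1] [9,4] [3,9] [10].

4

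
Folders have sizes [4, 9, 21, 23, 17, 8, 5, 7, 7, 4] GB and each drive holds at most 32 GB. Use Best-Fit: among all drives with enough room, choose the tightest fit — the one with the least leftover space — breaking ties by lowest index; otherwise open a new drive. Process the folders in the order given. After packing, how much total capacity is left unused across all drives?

drive 1: place 4 GB, 28 GB left
drive 1: place 9 GB, 19 GB left
drive 2: place 21 GB, 11 GB left
drive 3: place 23 GB, 9 GB left
drive 1: place 17 GB, 2 GB left
drive 3: place 8 GB, 1 GB left
drive 2: place 5 GB, 6 GB left
drive 4: place 7 GB, 25 GB left
drive 4: place 7 GB, 18 GB left
drive 2: place 4 GB, 2 GB left
4 drives × 32 GB = 128 GB; used 105 GB; unused 23 GB.

23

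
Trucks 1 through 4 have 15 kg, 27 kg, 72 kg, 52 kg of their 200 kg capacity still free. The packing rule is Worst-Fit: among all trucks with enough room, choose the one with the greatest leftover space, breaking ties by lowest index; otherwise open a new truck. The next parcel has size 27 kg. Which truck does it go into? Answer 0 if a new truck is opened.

3

Trucks with room: truck 2 (27 kg), truck 3 (72 kg), truck 4 (52 kg).
Most room is truck 3 with 72 kg free.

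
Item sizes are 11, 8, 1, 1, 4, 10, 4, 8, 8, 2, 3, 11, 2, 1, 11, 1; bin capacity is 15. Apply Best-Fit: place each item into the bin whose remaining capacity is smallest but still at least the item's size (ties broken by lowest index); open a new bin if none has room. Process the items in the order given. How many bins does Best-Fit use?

Put 11 in bin 1; 4 remain.
Put 8 in bin 2; 7 remain.
Put 1 in bin 1; 3 remain.
Put 1 in bin 1; 2 remain.
Put 4 in bin 2; 3 remain.
Put 10 in bin 3; 5 remain.
Put 4 in bin 3; 1 remain.
Put 8 in bin 4; 7 remain.
Put 8 in bin 5; 7 remain.
Put 2 in bin 1; 0 remain.
Put 3 in bin 2; 0 remain.
Put 11 in bin 6; 4 remain.
Put 2 in bin 6; 2 remain.
Put 1 in bin 3; 0 remain.
Put 11 in bin 7; 4 remain.
Put 1 in bin 6; 1 remain.
Final bins: [11,1,1,2] [8,4,3] [10,4,1] [8] [8] [11,2,1] [11].

7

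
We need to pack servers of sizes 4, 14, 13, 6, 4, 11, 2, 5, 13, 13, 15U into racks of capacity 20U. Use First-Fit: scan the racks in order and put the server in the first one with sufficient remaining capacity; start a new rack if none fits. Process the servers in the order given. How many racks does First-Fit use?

4U → rack 1 (remaining 16U)
14U → rack 1 (remaining 2U)
13U → rack 2 (remaining 7U)
6U → rack 2 (remaining 1U)
4U → rack 3 (remaining 16U)
11U → rack 3 (remaining 5U)
2U → rack 1 (remaining 0U)
5U → rack 3 (remaining 0U)
13U → rack 4 (remaining 7U)
13U → rack 5 (remaining 7U)
15U → rack 6 (remaining 5U)
Final racks: [4,14,2] [13,6] [4,11,5] [13] [13] [15].

6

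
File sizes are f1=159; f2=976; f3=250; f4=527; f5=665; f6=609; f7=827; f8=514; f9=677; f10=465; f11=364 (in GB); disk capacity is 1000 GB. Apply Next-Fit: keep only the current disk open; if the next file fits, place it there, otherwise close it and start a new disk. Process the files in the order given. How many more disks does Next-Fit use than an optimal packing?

Next-Fit: [159] [976] [250,527] [665] [609] [827] [514] [677] [465,364] → 9 disks.
Total size 6033 GB; any packing needs at least ⌈6033/1000⌉ = 7 disks.
An optimal packing achieves that bound: [976] [827,159] [677,250] [665] [609,364] [527,465] [514] → 7 disks.
Excess: 9 − 7 = 2.

2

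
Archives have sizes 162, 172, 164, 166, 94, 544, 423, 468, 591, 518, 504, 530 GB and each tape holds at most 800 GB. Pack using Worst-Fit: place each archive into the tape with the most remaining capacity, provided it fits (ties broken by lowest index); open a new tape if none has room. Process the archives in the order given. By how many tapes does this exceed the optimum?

1

Worst-Fit: [162,172,164,166,94] [544] [423] [468] [591] [518] [504] [530] → 8 tapes.
7 archives exceed 400 GB (half the capacity), and no two of those can share a tape, so at least 7 tapes are needed.
An optimal packing achieves that bound: [591,172] [544,166] [530,164,94] [518,162] [504] [468] [423] → 7 tapes.
Excess: 8 − 7 = 1.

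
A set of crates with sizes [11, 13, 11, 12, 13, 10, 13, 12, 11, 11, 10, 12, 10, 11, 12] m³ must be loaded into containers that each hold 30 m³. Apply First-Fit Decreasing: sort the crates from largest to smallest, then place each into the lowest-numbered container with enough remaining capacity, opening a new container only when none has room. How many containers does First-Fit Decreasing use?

Sorted descending: 13, 13, 13, 12, 12, 12, 12, 11, 11, 11, 11, 11, 10, 10, 10.
13 m³ → container 1 (remaining 17 m³)
13 m³ → container 1 (remaining 4 m³)
13 m³ → container 2 (remaining 17 m³)
12 m³ → container 2 (remaining 5 m³)
12 m³ → container 3 (remaining 18 m³)
12 m³ → container 3 (remaining 6 m³)
12 m³ → container 4 (remaining 18 m³)
11 m³ → container 4 (remaining 7 m³)
11 m³ → container 5 (remaining 19 m³)
11 m³ → container 5 (remaining 8 m³)
11 m³ → container 6 (remaining 19 m³)
11 m³ → container 6 (remaining 8 m³)
10 m³ → container 7 (remaining 20 m³)
10 m³ → container 7 (remaining 10 m³)
10 m³ → container 7 (remaining 0 m³)
Final containers: [13,13] [13,12] [12,12] [12,11] [11,11] [11,11] [10,10,10].

7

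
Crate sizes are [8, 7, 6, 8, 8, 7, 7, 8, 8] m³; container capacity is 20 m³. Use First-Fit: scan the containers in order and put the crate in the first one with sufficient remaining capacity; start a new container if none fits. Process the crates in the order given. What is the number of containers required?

5

Put 8 m³ in container 1; 12 m³ remain.
Put 7 m³ in container 1; 5 m³ remain.
Put 6 m³ in container 2; 14 m³ remain.
Put 8 m³ in container 2; 6 m³ remain.
Put 8 m³ in container 3; 12 m³ remain.
Put 7 m³ in container 3; 5 m³ remain.
Put 7 m³ in container 4; 13 m³ remain.
Put 8 m³ in container 4; 5 m³ remain.
Put 8 m³ in container 5; 12 m³ remain.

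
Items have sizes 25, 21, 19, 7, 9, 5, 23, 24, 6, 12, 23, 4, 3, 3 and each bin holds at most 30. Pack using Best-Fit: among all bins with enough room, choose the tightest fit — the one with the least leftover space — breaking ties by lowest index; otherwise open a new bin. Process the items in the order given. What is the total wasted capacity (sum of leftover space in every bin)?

bin 1: place 25, 5 left
bin 2: place 21, 9 left
bin 3: place 19, 11 left
bin 2: place 7, 2 left
bin 3: place 9, 2 left
bin 1: place 5, 0 left
bin 4: place 23, 7 left
bin 5: place 24, 6 left
bin 5: place 6, 0 left
bin 6: place 12, 18 left
bin 7: place 23, 7 left
bin 4: place 4, 3 left
bin 4: place 3, 0 left
bin 7: place 3, 4 left
7 bins × 30 = 210; used 184; unused 26.

26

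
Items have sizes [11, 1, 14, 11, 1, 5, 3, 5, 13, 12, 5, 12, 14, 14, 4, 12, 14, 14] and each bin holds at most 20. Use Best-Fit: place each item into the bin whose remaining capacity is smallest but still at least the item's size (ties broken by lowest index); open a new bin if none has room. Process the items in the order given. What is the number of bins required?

bin 1: place 11, 9 left
bin 1: place 1, 8 left
bin 2: place 14, 6 left
bin 3: place 11, 9 left
bin 2: place 1, 5 left
bin 2: place 5, 0 left
bin 1: place 3, 5 left
bin 1: place 5, 0 left
bin 4: place 13, 7 left
bin 5: place 12, 8 left
bin 4: place 5, 2 left
bin 6: place 12, 8 left
bin 7: place 14, 6 left
bin 8: place 14, 6 left
bin 7: place 4, 2 left
bin 9: place 12, 8 left
bin 10: place 14, 6 left
bin 11: place 14, 6 left
Final bins: [11,1,3,5] [14,1,5] [11] [13,5] [12] [12] [14,4] [14] [12] [14] [14].

11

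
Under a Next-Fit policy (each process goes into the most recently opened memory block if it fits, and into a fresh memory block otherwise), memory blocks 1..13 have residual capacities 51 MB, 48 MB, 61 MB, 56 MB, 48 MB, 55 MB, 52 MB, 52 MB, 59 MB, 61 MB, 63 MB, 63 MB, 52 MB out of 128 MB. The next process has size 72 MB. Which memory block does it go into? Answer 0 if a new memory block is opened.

Next-Fit only looks at memory block 13, which has 52 MB free.
72 MB does not fit, so a new memory block is opened.

0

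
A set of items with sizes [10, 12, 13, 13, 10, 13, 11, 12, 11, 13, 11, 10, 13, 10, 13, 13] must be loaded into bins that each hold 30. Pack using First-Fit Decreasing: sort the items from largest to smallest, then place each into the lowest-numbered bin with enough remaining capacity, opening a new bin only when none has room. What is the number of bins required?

8

Sorted descending: 13, 13, 13, 13, 13, 13, 13, 12, 12, 11, 11, 11, 10, 10, 10, 10.
Put 13 in bin 1; 17 remain.
Put 13 in bin 1; 4 remain.
Put 13 in bin 2; 17 remain.
Put 13 in bin 2; 4 remain.
Put 13 in bin 3; 17 remain.
Put 13 in bin 3; 4 remain.
Put 13 in bin 4; 17 remain.
Put 12 in bin 4; 5 remain.
Put 12 in bin 5; 18 remain.
Put 11 in bin 5; 7 remain.
Put 11 in bin 6; 19 remain.
Put 11 in bin 6; 8 remain.
Put 10 in bin 7; 20 remain.
Put 10 in bin 7; 10 remain.
Put 10 in bin 7; 0 remain.
Put 10 in bin 8; 20 remain.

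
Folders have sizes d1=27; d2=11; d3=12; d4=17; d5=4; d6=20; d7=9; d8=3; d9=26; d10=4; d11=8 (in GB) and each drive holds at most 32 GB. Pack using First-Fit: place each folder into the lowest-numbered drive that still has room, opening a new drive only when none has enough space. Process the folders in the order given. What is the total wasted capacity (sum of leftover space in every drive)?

Put d1 (27 GB) in drive 1; 5 GB remain.
Put d2 (11 GB) in drive 2; 21 GB remain.
Put d3 (12 GB) in drive 2; 9 GB remain.
Put d4 (17 GB) in drive 3; 15 GB remain.
Put d5 (4 GB) in drive 1; 1 GB remain.
Put d6 (20 GB) in drive 4; 12 GB remain.
Put d7 (9 GB) in drive 2; 0 GB remain.
Put d8 (3 GB) in drive 3; 12 GB remain.
Put d9 (26 GB) in drive 5; 6 GB remain.
Put d10 (4 GB) in drive 3; 8 GB remain.
Put d11 (8 GB) in drive 3; 0 GB remain.
5 drives × 32 GB = 160 GB; used 141 GB; unused 19 GB.

19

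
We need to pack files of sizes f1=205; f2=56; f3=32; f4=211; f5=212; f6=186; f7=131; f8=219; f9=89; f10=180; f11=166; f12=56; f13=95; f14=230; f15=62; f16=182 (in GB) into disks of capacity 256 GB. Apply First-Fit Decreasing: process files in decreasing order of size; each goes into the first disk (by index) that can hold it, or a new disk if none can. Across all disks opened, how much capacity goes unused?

Sorted descending: 230, 219, 212, 211, 205, 186, 182, 180, 166, 131, 95, 89, 62, 56, 56, 32.
Put 230 GB in disk 1; 26 GB remain.
Put 219 GB in disk 2; 37 GB remain.
Put 212 GB in disk 3; 44 GB remain.
Put 211 GB in disk 4; 45 GB remain.
Put 205 GB in disk 5; 51 GB remain.
Put 186 GB in disk 6; 70 GB remain.
Put 182 GB in disk 7; 74 GB remain.
Put 180 GB in disk 8; 76 GB remain.
Put 166 GB in disk 9; 90 GB remain.
Put 131 GB in disk 10; 125 GB remain.
Put 95 GB in disk 10; 30 GB remain.
Put 89 GB in disk 9; 1 GB remain.
Put 62 GB in disk 6; 8 GB remain.
Put 56 GB in disk 7; 18 GB remain.
Put 56 GB in disk 8; 20 GB remain.
Put 32 GB in disk 2; 5 GB remain.
10 disks × 256 GB = 2560 GB; used 2312 GB; unused 248 GB.

248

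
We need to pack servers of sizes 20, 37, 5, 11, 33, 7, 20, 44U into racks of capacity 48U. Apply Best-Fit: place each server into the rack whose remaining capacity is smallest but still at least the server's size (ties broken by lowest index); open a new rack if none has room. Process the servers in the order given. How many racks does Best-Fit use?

5

20U → rack 1 (remaining 28U)
37U → rack 2 (remaining 11U)
5U → rack 2 (remaining 6U)
11U → rack 1 (remaining 17U)
33U → rack 3 (remaining 15U)
7U → rack 3 (remaining 8U)
20U → rack 4 (remaining 28U)
44U → rack 5 (remaining 4U)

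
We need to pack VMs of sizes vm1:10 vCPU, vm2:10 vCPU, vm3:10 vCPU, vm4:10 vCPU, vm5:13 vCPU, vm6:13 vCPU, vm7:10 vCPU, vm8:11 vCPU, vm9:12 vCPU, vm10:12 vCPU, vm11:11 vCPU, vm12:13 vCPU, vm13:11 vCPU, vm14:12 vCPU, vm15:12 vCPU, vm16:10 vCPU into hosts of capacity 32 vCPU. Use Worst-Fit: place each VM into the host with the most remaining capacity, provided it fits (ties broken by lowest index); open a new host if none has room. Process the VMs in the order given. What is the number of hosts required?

8

host 1: place vm1 (10 vCPU), 22 vCPU left
host 1: place vm2 (10 vCPU), 12 vCPU left
host 1: place vm3 (10 vCPU), 2 vCPU left
host 2: place vm4 (10 vCPU), 22 vCPU left
host 2: place vm5 (13 vCPU), 9 vCPU left
host 3: place vm6 (13 vCPU), 19 vCPU left
host 3: place vm7 (10 vCPU), 9 vCPU left
host 4: place vm8 (11 vCPU), 21 vCPU left
host 4: place vm9 (12 vCPU), 9 vCPU left
host 5: place vm10 (12 vCPU), 20 vCPU left
host 5: place vm11 (11 vCPU), 9 vCPU left
host 6: place vm12 (13 vCPU), 19 vCPU left
host 6: place vm13 (11 vCPU), 8 vCPU left
host 7: place vm14 (12 vCPU), 20 vCPU left
host 7: place vm15 (12 vCPU), 8 vCPU left
host 8: place vm16 (10 vCPU), 22 vCPU left
Final hosts: [10,10,10] [10,13] [13,10] [11,12] [12,11] [13,11] [12,12] [10].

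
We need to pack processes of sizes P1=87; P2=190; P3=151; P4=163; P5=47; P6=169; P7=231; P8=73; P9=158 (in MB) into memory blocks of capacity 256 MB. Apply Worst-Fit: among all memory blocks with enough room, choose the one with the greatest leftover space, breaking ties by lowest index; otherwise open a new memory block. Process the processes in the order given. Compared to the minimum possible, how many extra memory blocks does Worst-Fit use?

Worst-Fit: [87,151] [190] [163,47] [169,73] [231] [158] → 6 memory blocks.
6 processes exceed 128 MB (half the capacity), and no two of those can share a memory block, so at least 6 memory blocks are needed.
So 6 is already optimal.

0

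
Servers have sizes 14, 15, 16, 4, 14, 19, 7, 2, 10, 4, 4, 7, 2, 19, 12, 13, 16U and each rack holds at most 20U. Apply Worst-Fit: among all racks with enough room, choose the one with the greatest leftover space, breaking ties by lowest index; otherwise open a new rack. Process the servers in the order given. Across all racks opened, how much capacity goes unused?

rack 1: place 14U, 6U left
rack 2: place 15U, 5U left
rack 3: place 16U, 4U left
rack 1: place 4U, 2U left
rack 4: place 14U, 6U left
rack 5: place 19U, 1U left
rack 6: place 7U, 13U left
rack 6: place 2U, 11U left
rack 6: place 10U, 1U left
rack 4: place 4U, 2U left
rack 2: place 4U, 1U left
rack 7: place 7U, 13U left
rack 7: place 2U, 11U left
rack 8: place 19U, 1U left
rack 9: place 12U, 8U left
rack 10: place 13U, 7U left
rack 11: place 16U, 4U left
11 racks × 20U = 220U; used 178U; unused 42U.

42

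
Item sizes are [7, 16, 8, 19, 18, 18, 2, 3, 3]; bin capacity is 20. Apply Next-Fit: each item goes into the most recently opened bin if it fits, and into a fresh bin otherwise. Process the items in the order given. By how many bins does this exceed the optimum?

Next-Fit: [7] [16] [8] [19] [18] [18,2] [3,3] → 7 bins.
Total size 94; any packing needs at least ⌈94/20⌉ = 5 bins.
An optimal packing achieves that bound: [19] [18,2] [18] [16,3] [8,7,3] → 5 bins.
Excess: 7 − 5 = 2.

2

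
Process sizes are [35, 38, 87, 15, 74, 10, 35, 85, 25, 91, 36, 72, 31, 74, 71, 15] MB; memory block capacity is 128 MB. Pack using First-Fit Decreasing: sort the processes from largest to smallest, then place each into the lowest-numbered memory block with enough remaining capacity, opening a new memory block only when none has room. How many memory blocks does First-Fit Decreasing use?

7

Sorted descending: 91, 87, 85, 74, 74, 72, 71, 38, 36, 35, 35, 31, 25, 15, 15, 10.
memory block 1: place 91 MB, 37 MB left
memory block 2: place 87 MB, 41 MB left
memory block 3: place 85 MB, 43 MB left
memory block 4: place 74 MB, 54 MB left
memory block 5: place 74 MB, 54 MB left
memory block 6: place 72 MB, 56 MB left
memory block 7: place 71 MB, 57 MB left
memory block 2: place 38 MB, 3 MB left
memory block 1: place 36 MB, 1 MB left
memory block 3: place 35 MB, 8 MB left
memory block 4: place 35 MB, 19 MB left
memory block 5: place 31 MB, 23 MB left
memory block 6: place 25 MB, 31 MB left
memory block 4: place 15 MB, 4 MB left
memory block 5: place 15 MB, 8 MB left
memory block 6: place 10 MB, 21 MB left
Final memory blocks: [91,36] [87,38] [85,35] [74,35,15] [74,31,15] [72,25,10] [71].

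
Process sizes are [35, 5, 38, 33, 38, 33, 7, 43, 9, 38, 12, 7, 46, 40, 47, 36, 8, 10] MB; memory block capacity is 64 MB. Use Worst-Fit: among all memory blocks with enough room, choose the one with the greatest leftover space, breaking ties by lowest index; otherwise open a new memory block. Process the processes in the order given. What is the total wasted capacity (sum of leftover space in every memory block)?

35 MB → memory block 1 (remaining 29 MB)
5 MB → memory block 1 (remaining 24 MB)
38 MB → memory block 2 (remaining 26 MB)
33 MB → memory block 3 (remaining 31 MB)
38 MB → memory block 4 (remaining 26 MB)
33 MB → memory block 5 (remaining 31 MB)
7 MB → memory block 3 (remaining 24 MB)
43 MB → memory block 6 (remaining 21 MB)
9 MB → memory block 5 (remaining 22 MB)
38 MB → memory block 7 (remaining 26 MB)
12 MB → memory block 2 (remaining 14 MB)
7 MB → memory block 4 (remaining 19 MB)
46 MB → memory block 8 (remaining 18 MB)
40 MB → memory block 9 (remaining 24 MB)
47 MB → memory block 10 (remaining 17 MB)
36 MB → memory block 11 (remaining 28 MB)
8 MB → memory block 11 (remaining 20 MB)
10 MB → memory block 7 (remaining 16 MB)
11 memory blocks × 64 MB = 704 MB; used 485 MB; unused 219 MB.

219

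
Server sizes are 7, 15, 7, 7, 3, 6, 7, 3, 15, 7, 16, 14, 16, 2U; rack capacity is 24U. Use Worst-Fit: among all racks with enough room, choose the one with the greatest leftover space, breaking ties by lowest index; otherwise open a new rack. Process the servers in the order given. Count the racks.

Put 7U in rack 1; 17U remain.
Put 15U in rack 1; 2U remain.
Put 7U in rack 2; 17U remain.
Put 7U in rack 2; 10U remain.
Put 3U in rack 2; 7U remain.
Put 6U in rack 2; 1U remain.
Put 7U in rack 3; 17U remain.
Put 3U in rack 3; 14U remain.
Put 15U in rack 4; 9U remain.
Put 7U in rack 3; 7U remain.
Put 16U in rack 5; 8U remain.
Put 14U in rack 6; 10U remain.
Put 16U in rack 7; 8U remain.
Put 2U in rack 6; 8U remain.

7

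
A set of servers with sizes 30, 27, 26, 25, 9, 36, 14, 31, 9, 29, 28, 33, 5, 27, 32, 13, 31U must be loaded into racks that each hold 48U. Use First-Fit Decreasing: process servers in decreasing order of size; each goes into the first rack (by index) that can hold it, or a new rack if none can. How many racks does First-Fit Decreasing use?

12

Sorted descending: 36, 33, 32, 31, 31, 30, 29, 28, 27, 27, 26, 25, 14, 13, 9, 9, 5.
rack 1: place 36U, 12U left
rack 2: place 33U, 15U left
rack 3: place 32U, 16U left
rack 4: place 31U, 17U left
rack 5: place 31U, 17U left
rack 6: place 30U, 18U left
rack 7: place 29U, 19U left
rack 8: place 28U, 20U left
rack 9: place 27U, 21U left
rack 10: place 27U, 21U left
rack 11: place 26U, 22U left
rack 12: place 25U, 23U left
rack 2: place 14U, 1U left
rack 3: place 13U, 3U left
rack 1: place 9U, 3U left
rack 4: place 9U, 8U left
rack 4: place 5U, 3U left
Final racks: [36,9] [33,14] [32,13] [31,9,5] [31] [30] [29] [28] [27] [27] [26] [25].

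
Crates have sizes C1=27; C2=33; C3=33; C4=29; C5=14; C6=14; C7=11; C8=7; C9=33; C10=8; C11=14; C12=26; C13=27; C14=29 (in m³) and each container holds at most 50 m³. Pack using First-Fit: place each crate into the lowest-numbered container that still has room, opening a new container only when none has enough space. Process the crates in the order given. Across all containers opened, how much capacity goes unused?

Put C1 (27 m³) in container 1; 23 m³ remain.
Put C2 (33 m³) in container 2; 17 m³ remain.
Put C3 (33 m³) in container 3; 17 m³ remain.
Put C4 (29 m³) in container 4; 21 m³ remain.
Put C5 (14 m³) in container 1; 9 m³ remain.
Put C6 (14 m³) in container 2; 3 m³ remain.
Put C7 (11 m³) in container 3; 6 m³ remain.
Put C8 (7 m³) in container 1; 2 m³ remain.
Put C9 (33 m³) in container 5; 17 m³ remain.
Put C10 (8 m³) in container 4; 13 m³ remain.
Put C11 (14 m³) in container 5; 3 m³ remain.
Put C12 (26 m³) in container 6; 24 m³ remain.
Put C13 (27 m³) in container 7; 23 m³ remain.
Put C14 (29 m³) in container 8; 21 m³ remain.
8 containers × 50 m³ = 400 m³; used 305 m³; unused 95 m³.

95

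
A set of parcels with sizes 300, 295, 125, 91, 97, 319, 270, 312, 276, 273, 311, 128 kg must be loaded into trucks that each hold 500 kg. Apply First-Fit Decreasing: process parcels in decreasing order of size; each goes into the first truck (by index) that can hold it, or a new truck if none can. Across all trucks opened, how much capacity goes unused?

Sorted descending: 319, 312, 311, 300, 295, 276, 273, 270, 128, 125, 97, 91.
Put 319 kg in truck 1; 181 kg remain.
Put 312 kg in truck 2; 188 kg remain.
Put 311 kg in truck 3; 189 kg remain.
Put 300 kg in truck 4; 200 kg remain.
Put 295 kg in truck 5; 205 kg remain.
Put 276 kg in truck 6; 224 kg remain.
Put 273 kg in truck 7; 227 kg remain.
Put 270 kg in truck 8; 230 kg remain.
Put 128 kg in truck 1; 53 kg remain.
Put 125 kg in truck 2; 63 kg remain.
Put 97 kg in truck 3; 92 kg remain.
Put 91 kg in truck 3; 1 kg remain.
8 trucks × 500 kg = 4000 kg; used 2797 kg; unused 1203 kg.

1203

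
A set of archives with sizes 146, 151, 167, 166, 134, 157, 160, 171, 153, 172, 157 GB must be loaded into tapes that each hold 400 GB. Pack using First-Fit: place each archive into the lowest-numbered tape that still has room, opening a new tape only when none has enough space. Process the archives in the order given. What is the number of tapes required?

6 tapes

Put 146 GB in tape 1; 254 GB remain.
Put 151 GB in tape 1; 103 GB remain.
Put 167 GB in tape 2; 233 GB remain.
Put 166 GB in tape 2; 67 GB remain.
Put 134 GB in tape 3; 266 GB remain.
Put 157 GB in tape 3; 109 GB remain.
Put 160 GB in tape 4; 240 GB remain.
Put 171 GB in tape 4; 69 GB remain.
Put 153 GB in tape 5; 247 GB remain.
Put 172 GB in tape 5; 75 GB remain.
Put 157 GB in tape 6; 243 GB remain.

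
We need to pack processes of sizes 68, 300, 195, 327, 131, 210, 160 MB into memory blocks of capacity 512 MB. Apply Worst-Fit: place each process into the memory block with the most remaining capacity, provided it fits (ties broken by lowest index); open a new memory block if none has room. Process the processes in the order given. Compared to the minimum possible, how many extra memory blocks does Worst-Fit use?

Worst-Fit: [68,300] [195,131] [327] [210,160] → 4 memory blocks.
Total size 1391 MB; any packing needs at least ⌈1391/512⌉ = 3 memory blocks.
An optimal packing achieves that bound: [327,160] [300,210] [195,131,68] → 3 memory blocks.
Excess: 4 − 3 = 1.

1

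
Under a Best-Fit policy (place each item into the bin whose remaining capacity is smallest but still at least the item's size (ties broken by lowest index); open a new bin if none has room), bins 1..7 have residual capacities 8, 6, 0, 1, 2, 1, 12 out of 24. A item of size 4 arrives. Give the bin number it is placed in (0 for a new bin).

2

Bins with room: bin 1 (8), bin 2 (6), bin 7 (12).
Tightest fit is bin 2 with 6 free.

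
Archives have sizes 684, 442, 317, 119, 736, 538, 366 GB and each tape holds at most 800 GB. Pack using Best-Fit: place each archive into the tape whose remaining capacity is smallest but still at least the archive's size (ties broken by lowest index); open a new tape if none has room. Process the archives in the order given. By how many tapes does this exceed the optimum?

Best-Fit: [684] [442,317] [119,538] [736] [366] → 5 tapes.
Total size 3202 GB; any packing needs at least ⌈3202/800⌉ = 5 tapes.
So 5 is already optimal.

0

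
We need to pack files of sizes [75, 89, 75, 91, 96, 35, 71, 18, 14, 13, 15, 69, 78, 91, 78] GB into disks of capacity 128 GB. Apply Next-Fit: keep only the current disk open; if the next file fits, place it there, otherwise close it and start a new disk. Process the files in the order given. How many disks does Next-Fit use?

disk 1: place 75 GB, 53 GB left
disk 2: place 89 GB, 39 GB left
disk 3: place 75 GB, 53 GB left
disk 4: place 91 GB, 37 GB left
disk 5: place 96 GB, 32 GB left
disk 6: place 35 GB, 93 GB left
disk 6: place 71 GB, 22 GB left
disk 6: place 18 GB, 4 GB left
disk 7: place 14 GB, 114 GB left
disk 7: place 13 GB, 101 GB left
disk 7: place 15 GB, 86 GB left
disk 7: place 69 GB, 17 GB left
disk 8: place 78 GB, 50 GB left
disk 9: place 91 GB, 37 GB left
disk 10: place 78 GB, 50 GB left

10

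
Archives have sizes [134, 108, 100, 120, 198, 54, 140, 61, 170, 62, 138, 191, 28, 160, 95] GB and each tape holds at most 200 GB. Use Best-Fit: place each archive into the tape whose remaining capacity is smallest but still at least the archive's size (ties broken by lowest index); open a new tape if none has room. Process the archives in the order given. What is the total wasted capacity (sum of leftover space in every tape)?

241

tape 1: place 134 GB, 66 GB left
tape 2: place 108 GB, 92 GB left
tape 3: place 100 GB, 100 GB left
tape 4: place 120 GB, 80 GB left
tape 5: place 198 GB, 2 GB left
tape 1: place 54 GB, 12 GB left
tape 6: place 140 GB, 60 GB left
tape 4: place 61 GB, 19 GB left
tape 7: place 170 GB, 30 GB left
tape 2: place 62 GB, 30 GB left
tape 8: place 138 GB, 62 GB left
tape 9: place 191 GB, 9 GB left
tape 2: place 28 GB, 2 GB left
tape 10: place 160 GB, 40 GB left
tape 3: place 95 GB, 5 GB left
10 tapes × 200 GB = 2000 GB; used 1759 GB; unused 241 GB.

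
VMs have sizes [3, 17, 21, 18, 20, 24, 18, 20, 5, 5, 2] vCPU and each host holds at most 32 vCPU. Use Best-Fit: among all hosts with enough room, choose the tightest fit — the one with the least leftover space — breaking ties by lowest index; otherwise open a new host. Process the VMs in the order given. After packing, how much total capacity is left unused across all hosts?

71

Put 3 vCPU in host 1; 29 vCPU remain.
Put 17 vCPU in host 1; 12 vCPU remain.
Put 21 vCPU in host 2; 11 vCPU remain.
Put 18 vCPU in host 3; 14 vCPU remain.
Put 20 vCPU in host 4; 12 vCPU remain.
Put 24 vCPU in host 5; 8 vCPU remain.
Put 18 vCPU in host 6; 14 vCPU remain.
Put 20 vCPU in host 7; 12 vCPU remain.
Put 5 vCPU in host 5; 3 vCPU remain.
Put 5 vCPU in host 2; 6 vCPU remain.
Put 2 vCPU in host 5; 1 vCPU remain.
7 hosts × 32 vCPU = 224 vCPU; used 153 vCPU; unused 71 vCPU.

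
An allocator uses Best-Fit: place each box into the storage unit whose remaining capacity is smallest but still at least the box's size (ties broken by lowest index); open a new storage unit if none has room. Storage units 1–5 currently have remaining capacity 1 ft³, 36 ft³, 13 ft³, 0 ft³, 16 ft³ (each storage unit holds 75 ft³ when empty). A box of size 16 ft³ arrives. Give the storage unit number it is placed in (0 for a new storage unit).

Storage units with room: storage unit 2 (36 ft³), storage unit 5 (16 ft³).
Tightest fit is storage unit 5 with 16 ft³ free.

5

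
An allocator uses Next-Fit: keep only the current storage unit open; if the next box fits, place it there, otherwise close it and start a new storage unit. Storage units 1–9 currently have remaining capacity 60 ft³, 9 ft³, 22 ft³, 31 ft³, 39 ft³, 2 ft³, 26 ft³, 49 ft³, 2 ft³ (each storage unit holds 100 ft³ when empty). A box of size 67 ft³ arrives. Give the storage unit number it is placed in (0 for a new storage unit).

0

Next-Fit only looks at storage unit 9, which has 2 ft³ free.
67 ft³ does not fit, so a new storage unit is opened.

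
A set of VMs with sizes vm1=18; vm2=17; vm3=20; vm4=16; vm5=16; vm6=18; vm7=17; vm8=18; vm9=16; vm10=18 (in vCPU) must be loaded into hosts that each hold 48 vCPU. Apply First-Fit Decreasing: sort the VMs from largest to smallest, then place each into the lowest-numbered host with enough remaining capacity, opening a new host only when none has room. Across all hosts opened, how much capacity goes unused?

Sorted descending: 20, 18, 18, 18, 18, 17, 17, 16, 16, 16.
host 1: place 20 vCPU, 28 vCPU left
host 1: place 18 vCPU, 10 vCPU left
host 2: place 18 vCPU, 30 vCPU left
host 2: place 18 vCPU, 12 vCPU left
host 3: place 18 vCPU, 30 vCPU left
host 3: place 17 vCPU, 13 vCPU left
host 4: place 17 vCPU, 31 vCPU left
host 4: place 16 vCPU, 15 vCPU left
host 5: place 16 vCPU, 32 vCPU left
host 5: place 16 vCPU, 16 vCPU left
5 hosts × 48 vCPU = 240 vCPU; used 174 vCPU; unused 66 vCPU.

66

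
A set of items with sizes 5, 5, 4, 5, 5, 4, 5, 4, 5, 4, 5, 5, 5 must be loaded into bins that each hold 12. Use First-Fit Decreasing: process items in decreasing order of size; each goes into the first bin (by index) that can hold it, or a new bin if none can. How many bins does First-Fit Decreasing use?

Sorted descending: 5, 5, 5, 5, 5, 5, 5, 5, 5, 4, 4, 4, 4.
5 → bin 1 (remaining 7)
5 → bin 1 (remaining 2)
5 → bin 2 (remaining 7)
5 → bin 2 (remaining 2)
5 → bin 3 (remaining 7)
5 → bin 3 (remaining 2)
5 → bin 4 (remaining 7)
5 → bin 4 (remaining 2)
5 → bin 5 (remaining 7)
4 → bin 5 (remaining 3)
4 → bin 6 (remaining 8)
4 → bin 6 (remaining 4)
4 → bin 6 (remaining 0)

6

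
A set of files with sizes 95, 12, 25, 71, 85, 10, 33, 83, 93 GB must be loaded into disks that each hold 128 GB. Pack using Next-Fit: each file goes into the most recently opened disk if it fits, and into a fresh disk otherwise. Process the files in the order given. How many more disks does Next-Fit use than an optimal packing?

0

Next-Fit: [95,12] [25,71] [85,10,33] [83] [93] → 5 disks.
5 files exceed 64 GB (half the capacity), and no two of those can share a disk, so at least 5 disks are needed.
So 5 is already optimal.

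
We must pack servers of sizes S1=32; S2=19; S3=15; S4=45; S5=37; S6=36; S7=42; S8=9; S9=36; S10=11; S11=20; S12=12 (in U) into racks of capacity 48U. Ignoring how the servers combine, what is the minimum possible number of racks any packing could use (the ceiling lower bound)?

Total size = 32 + 19 + 15 + 45 + 37 + 36 + 42 + 9 + 36 + 11 + 20 + 12 = 314U.
⌈314 / 48⌉ = 7.

7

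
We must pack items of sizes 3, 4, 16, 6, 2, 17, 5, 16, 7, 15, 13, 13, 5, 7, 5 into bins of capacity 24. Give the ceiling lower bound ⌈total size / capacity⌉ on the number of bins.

6

Total size = 3 + 4 + 16 + 6 + 2 + 17 + 5 + 16 + 7 + 15 + 13 + 13 + 5 + 7 + 5 = 134.
⌈134 / 24⌉ = 6.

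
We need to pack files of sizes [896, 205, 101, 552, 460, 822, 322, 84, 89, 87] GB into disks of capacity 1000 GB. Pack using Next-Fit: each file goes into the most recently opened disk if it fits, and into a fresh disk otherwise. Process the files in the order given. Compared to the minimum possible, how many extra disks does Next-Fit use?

1

Next-Fit: [896] [205,101,552] [460] [822] [322,84,89,87] → 5 disks.
Total size 3618 GB; any packing needs at least ⌈3618/1000⌉ = 4 disks.
An optimal packing achieves that bound: [896,101] [822,89,87] [552,322,84] [460,205] → 4 disks.
Excess: 5 − 4 = 1.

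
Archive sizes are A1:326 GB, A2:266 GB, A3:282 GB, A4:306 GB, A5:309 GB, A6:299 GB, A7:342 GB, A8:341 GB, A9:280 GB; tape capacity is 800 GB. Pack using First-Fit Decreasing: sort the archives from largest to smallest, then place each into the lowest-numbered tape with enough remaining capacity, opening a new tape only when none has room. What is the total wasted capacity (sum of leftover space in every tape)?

Sorted descending: 342, 341, 326, 309, 306, 299, 282, 280, 266.
Put 342 GB in tape 1; 458 GB remain.
Put 341 GB in tape 1; 117 GB remain.
Put 326 GB in tape 2; 474 GB remain.
Put 309 GB in tape 2; 165 GB remain.
Put 306 GB in tape 3; 494 GB remain.
Put 299 GB in tape 3; 195 GB remain.
Put 282 GB in tape 4; 518 GB remain.
Put 280 GB in tape 4; 238 GB remain.
Put 266 GB in tape 5; 534 GB remain.
5 tapes × 800 GB = 4000 GB; used 2751 GB; unused 1249 GB.

1249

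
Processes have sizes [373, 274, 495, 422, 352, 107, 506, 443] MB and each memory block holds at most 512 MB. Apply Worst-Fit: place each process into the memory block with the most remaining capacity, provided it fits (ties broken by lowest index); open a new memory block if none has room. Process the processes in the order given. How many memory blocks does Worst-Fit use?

Put 373 MB in memory block 1; 139 MB remain.
Put 274 MB in memory block 2; 238 MB remain.
Put 495 MB in memory block 3; 17 MB remain.
Put 422 MB in memory block 4; 90 MB remain.
Put 352 MB in memory block 5; 160 MB remain.
Put 107 MB in memory block 2; 131 MB remain.
Put 506 MB in memory block 6; 6 MB remain.
Put 443 MB in memory block 7; 69 MB remain.

7 memory blocks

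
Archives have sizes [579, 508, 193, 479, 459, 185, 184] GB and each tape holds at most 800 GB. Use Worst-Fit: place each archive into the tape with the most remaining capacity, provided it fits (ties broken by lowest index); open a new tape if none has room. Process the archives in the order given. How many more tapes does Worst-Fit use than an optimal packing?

Worst-Fit: [579] [508,193] [479,184] [459,185] → 4 tapes.
Total size 2587 GB; any packing needs at least ⌈2587/800⌉ = 4 tapes.
So 4 is already optimal.

0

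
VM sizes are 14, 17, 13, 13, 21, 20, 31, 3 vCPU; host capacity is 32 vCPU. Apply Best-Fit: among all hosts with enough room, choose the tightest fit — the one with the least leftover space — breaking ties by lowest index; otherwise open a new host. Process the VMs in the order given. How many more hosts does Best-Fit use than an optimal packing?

0

Best-Fit: [14,17] [13,13,3] [21] [20] [31] → 5 hosts.
Total size 132 vCPU; any packing needs at least ⌈132/32⌉ = 5 hosts.
So 5 is already optimal.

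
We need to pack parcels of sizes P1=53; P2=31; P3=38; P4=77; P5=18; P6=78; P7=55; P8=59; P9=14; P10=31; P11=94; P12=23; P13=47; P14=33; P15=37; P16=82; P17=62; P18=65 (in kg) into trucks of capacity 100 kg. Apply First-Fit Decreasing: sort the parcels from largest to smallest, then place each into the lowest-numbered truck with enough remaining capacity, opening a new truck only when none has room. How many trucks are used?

10 trucks

Sorted descending: 94, 82, 78, 77, 65, 62, 59, 55, 53, 47, 38, 37, 33, 31, 31, 23, 18, 14.
94 kg → truck 1 (remaining 6 kg)
82 kg → truck 2 (remaining 18 kg)
78 kg → truck 3 (remaining 22 kg)
77 kg → truck 4 (remaining 23 kg)
65 kg → truck 5 (remaining 35 kg)
62 kg → truck 6 (remaining 38 kg)
59 kg → truck 7 (remaining 41 kg)
55 kg → truck 8 (remaining 45 kg)
53 kg → truck 9 (remaining 47 kg)
47 kg → truck 9 (remaining 0 kg)
38 kg → truck 6 (remaining 0 kg)
37 kg → truck 7 (remaining 4 kg)
33 kg → truck 5 (remaining 2 kg)
31 kg → truck 8 (remaining 14 kg)
31 kg → truck 10 (remaining 69 kg)
23 kg → truck 4 (remaining 0 kg)
18 kg → truck 2 (remaining 0 kg)
14 kg → truck 3 (remaining 8 kg)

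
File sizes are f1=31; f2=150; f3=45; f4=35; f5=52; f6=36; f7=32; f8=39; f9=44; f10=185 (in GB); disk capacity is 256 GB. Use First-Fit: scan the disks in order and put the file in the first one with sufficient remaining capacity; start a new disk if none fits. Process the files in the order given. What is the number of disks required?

3 disks

f1 (31 GB) → disk 1 (remaining 225 GB)
f2 (150 GB) → disk 1 (remaining 75 GB)
f3 (45 GB) → disk 1 (remaining 30 GB)
f4 (35 GB) → disk 2 (remaining 221 GB)
f5 (52 GB) → disk 2 (remaining 169 GB)
f6 (36 GB) → disk 2 (remaining 133 GB)
f7 (32 GB) → disk 2 (remaining 101 GB)
f8 (39 GB) → disk 2 (remaining 62 GB)
f9 (44 GB) → disk 2 (remaining 18 GB)
f10 (185 GB) → disk 3 (remaining 71 GB)
Final disks: [31,150,45] [35,52,36,32,39,44] [185].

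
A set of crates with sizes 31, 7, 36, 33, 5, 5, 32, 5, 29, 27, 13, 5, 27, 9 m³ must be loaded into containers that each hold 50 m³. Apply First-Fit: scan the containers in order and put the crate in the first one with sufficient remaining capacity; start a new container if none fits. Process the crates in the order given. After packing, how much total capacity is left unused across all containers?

Put 31 m³ in container 1; 19 m³ remain.
Put 7 m³ in container 1; 12 m³ remain.
Put 36 m³ in container 2; 14 m³ remain.
Put 33 m³ in container 3; 17 m³ remain.
Put 5 m³ in container 1; 7 m³ remain.
Put 5 m³ in container 1; 2 m³ remain.
Put 32 m³ in container 4; 18 m³ remain.
Put 5 m³ in container 2; 9 m³ remain.
Put 29 m³ in container 5; 21 m³ remain.
Put 27 m³ in container 6; 23 m³ remain.
Put 13 m³ in container 3; 4 m³ remain.
Put 5 m³ in container 2; 4 m³ remain.
Put 27 m³ in container 7; 23 m³ remain.
Put 9 m³ in container 4; 9 m³ remain.
7 containers × 50 m³ = 350 m³; used 264 m³; unused 86 m³.

86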